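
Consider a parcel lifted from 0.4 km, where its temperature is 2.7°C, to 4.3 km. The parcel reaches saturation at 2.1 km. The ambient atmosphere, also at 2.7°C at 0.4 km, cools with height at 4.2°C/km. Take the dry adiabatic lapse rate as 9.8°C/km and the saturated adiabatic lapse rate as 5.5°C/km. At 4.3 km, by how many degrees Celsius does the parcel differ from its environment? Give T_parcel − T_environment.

-12.38°C (parcel cooler than environment)

Parcel:
  Dry to 2100 m: -9.8 × 1.7 km = -16.66°C, so T = -13.96°C.
  Saturated to 4300 m: -5.5 × 2.2 km = -12.1°C, so T = -26.06°C.
Environment:
  Environment to 4300 m: -4.2 × 3.9 km = -16.38°C, so T = -13.68°C.
T_parcel − T_env = -26.06 − (-13.68) = -12.38°C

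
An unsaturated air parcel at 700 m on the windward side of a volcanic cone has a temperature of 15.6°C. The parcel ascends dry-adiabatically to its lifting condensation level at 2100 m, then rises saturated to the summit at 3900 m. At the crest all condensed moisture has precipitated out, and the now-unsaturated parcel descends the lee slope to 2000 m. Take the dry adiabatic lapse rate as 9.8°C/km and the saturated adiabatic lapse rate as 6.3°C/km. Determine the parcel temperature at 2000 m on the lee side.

From 700 m to 2100 m (dry): cools by 9.8 × 1.4 = 13.72°C, giving 1.88°C.
From 2100 m to 3900 m (saturated): cools by 6.3 × 1.8 = 11.34°C, giving -9.46°C.
From 3900 m to 2000 m (dry descent): warms by 9.8 × 1.9 = 18.62°C, giving 9.16°C.

9.16°C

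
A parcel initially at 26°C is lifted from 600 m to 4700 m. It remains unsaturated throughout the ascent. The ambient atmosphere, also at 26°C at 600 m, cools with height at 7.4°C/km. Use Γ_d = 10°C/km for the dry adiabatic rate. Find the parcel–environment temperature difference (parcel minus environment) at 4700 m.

-10.66°C (parcel cooler than environment)

Parcel:
  600–4700 m, dry: Δz = 4.1 km ⇒ ΔT = -41°C; T = -15°C
Environment:
  600–4700 m, environment: Δz = 4.1 km ⇒ ΔT = -30.34°C; T = -4.34°C
T_parcel − T_env = -15 − (-4.34) = -10.66°C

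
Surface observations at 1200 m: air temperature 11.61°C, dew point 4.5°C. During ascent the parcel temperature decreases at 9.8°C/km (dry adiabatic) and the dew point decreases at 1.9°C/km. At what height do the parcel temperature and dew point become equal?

T and T_d converge at 9.8 − 1.9 = 7.9°C per km
Height above start = (11.61 − 4.5) / 7.9 = 0.9 km
LCL altitude = 1200 m + 900 m = 2100 m

2100 m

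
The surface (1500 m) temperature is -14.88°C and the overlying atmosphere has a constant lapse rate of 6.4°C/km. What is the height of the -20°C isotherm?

2300 m

Height above start = (-14.88 − (-20)) / 6.4 = 0.8 km
Altitude = 1500 m + 800 m = 2300 m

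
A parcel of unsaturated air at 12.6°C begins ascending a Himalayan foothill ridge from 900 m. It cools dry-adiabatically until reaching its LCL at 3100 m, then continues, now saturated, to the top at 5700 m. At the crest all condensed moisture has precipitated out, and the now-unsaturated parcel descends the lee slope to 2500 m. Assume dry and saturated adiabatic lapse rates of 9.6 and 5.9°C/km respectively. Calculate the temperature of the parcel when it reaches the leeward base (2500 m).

6.86°C

Dry to 3100 m: -9.6 × 2.2 km = -21.12°C, so T = -8.52°C.
Saturated to 5700 m: -5.9 × 2.6 km = -15.34°C, so T = -23.86°C.
Dry descent to 2500 m: +9.6 × 3.2 km = +30.72°C, so T = 6.86°C.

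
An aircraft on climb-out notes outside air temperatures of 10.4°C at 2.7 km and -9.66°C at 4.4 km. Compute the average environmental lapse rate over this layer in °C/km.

Γ = −ΔT/Δz = (10.4 − (-9.66)) / (4400 − 2700) m
  = 20.06°C / 1.7 km = 11.8°C/km

11.8°C/km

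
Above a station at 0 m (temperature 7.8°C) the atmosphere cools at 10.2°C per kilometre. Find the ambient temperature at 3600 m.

-28.92°C

From 0 m to 3600 m (environmental): cools by 10.2 × 3.6 = 36.72°C, giving -28.92°C.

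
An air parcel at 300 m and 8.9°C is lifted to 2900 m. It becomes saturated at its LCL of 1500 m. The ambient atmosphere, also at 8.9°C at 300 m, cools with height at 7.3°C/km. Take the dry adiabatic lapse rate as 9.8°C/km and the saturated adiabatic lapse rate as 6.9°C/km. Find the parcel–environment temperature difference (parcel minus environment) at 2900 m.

-2.44°C (parcel cooler than environment)

Parcel:
  300–1500 m, dry: Δz = 1.2 km ⇒ ΔT = -11.76°C; T = -2.86°C
  1500–2900 m, saturated: Δz = 1.4 km ⇒ ΔT = -9.66°C; T = -12.52°C
Environment:
  300–2900 m, environment: Δz = 2.6 km ⇒ ΔT = -18.98°C; T = -10.08°C
T_parcel − T_env = -12.52 − (-10.08) = -2.44°C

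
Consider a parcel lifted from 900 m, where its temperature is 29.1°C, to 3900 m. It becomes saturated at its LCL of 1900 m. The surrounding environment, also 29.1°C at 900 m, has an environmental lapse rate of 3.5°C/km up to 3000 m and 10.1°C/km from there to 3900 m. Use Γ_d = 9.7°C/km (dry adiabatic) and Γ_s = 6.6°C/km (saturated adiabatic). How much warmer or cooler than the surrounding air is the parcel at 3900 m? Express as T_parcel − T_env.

-6.46°C (parcel cooler than environment)

Parcel:
  Dry to 1900 m: -9.7 × 1 km = -9.7°C, so T = 19.4°C.
  Saturated to 3900 m: -6.6 × 2 km = -13.2°C, so T = 6.2°C.
Environment:
  Environment, lower layer to 3000 m: -3.5 × 2.1 km = -7.35°C, so T = 21.75°C.
  Environment, upper layer to 3900 m: -10.1 × 0.9 km = -9.09°C, so T = 12.66°C.
T_parcel − T_env = 6.2 − 12.66 = -6.46°C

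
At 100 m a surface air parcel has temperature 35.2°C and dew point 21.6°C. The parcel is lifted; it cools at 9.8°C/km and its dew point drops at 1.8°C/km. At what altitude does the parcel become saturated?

T and T_d converge at 9.8 − 1.8 = 8°C per km
Height above start = (35.2 − 21.6) / 8 = 1.7 km
LCL altitude = 100 m + 1700 m = 1800 m

1800 m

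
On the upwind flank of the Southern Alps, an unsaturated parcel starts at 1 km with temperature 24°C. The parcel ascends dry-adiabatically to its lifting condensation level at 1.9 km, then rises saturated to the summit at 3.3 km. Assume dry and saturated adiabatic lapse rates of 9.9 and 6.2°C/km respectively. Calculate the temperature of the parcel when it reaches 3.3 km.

1000–1900 m, dry: Δz = 0.9 km ⇒ ΔT = -8.91°C; T = 15.09°C
1900–3300 m, saturated: Δz = 1.4 km ⇒ ΔT = -8.68°C; T = 6.41°C

6.41°C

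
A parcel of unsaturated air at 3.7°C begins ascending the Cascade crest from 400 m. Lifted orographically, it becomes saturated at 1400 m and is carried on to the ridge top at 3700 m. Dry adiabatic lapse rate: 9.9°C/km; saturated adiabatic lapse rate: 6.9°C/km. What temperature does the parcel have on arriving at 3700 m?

-22.07°C

400 → 1400 m (dry, 9.9°C/km): ΔT = -9.9 × 1 = -9.9°C → T = -6.2°C
1400 → 3700 m (saturated, 6.9°C/km): ΔT = -6.9 × 2.3 = -15.87°C → T = -22.07°C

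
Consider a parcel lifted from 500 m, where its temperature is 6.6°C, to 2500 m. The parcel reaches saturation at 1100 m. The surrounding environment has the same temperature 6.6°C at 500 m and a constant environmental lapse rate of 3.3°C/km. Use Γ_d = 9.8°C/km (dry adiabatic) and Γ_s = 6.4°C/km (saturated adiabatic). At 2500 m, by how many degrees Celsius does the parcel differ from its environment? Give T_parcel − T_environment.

-8.24°C (parcel cooler than environment)

Parcel:
  500 → 1100 m (dry, 9.8°C/km): ΔT = -9.8 × 0.6 = -5.88°C → T = 0.72°C
  1100 → 2500 m (saturated, 6.4°C/km): ΔT = -6.4 × 1.4 = -8.96°C → T = -8.24°C
Environment:
  500 → 2500 m (environment, 3.3°C/km): ΔT = -3.3 × 2 = -6.6°C → T = 0°C
T_parcel − T_env = -8.24 − 0 = -8.24°C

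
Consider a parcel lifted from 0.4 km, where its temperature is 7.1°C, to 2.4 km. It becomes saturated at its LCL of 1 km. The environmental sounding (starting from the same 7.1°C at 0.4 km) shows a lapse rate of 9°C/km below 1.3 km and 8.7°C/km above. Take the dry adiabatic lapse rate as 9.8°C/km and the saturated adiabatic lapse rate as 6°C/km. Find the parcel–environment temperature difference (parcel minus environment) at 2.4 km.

+3.39°C (parcel warmer than environment)

Parcel:
  Dry to 1000 m: -9.8 × 0.6 km = -5.88°C, so T = 1.22°C.
  Saturated to 2400 m: -6 × 1.4 km = -8.4°C, so T = -7.18°C.
Environment:
  Environment, lower layer to 1300 m: -9 × 0.9 km = -8.1°C, so T = -1°C.
  Environment, upper layer to 2400 m: -8.7 × 1.1 km = -9.57°C, so T = -10.57°C.
T_parcel − T_env = -7.18 − (-10.57) = +3.39°C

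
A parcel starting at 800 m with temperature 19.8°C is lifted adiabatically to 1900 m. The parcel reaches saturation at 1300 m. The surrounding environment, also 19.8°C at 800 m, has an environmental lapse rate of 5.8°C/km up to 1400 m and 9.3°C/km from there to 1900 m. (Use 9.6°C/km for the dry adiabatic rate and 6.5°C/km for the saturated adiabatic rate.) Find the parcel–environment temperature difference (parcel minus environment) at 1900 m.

-0.57°C (parcel cooler than environment)

Parcel:
  From 800 m to 1300 m (dry): cools by 9.6 × 0.5 = 4.8°C, giving 15°C.
  From 1300 m to 1900 m (saturated): cools by 6.5 × 0.6 = 3.9°C, giving 11.1°C.
Environment:
  From 800 m to 1400 m (environment, lower layer): cools by 5.8 × 0.6 = 3.48°C, giving 16.32°C.
  From 1400 m to 1900 m (environment, upper layer): cools by 9.3 × 0.5 = 4.65°C, giving 11.67°C.
T_parcel − T_env = 11.1 − 11.67 = -0.57°C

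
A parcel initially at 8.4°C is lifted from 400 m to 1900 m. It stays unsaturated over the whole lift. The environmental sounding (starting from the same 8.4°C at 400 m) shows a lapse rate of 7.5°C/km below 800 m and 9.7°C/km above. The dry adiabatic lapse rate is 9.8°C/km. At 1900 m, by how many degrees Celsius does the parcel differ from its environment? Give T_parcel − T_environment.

-1.03°C (parcel cooler than environment)

Parcel:
  Dry to 1900 m: -9.8 × 1.5 km = -14.7°C, so T = -6.3°C.
Environment:
  Environment, lower layer to 800 m: -7.5 × 0.4 km = -3°C, so T = 5.4°C.
  Environment, upper layer to 1900 m: -9.7 × 1.1 km = -10.67°C, so T = -5.27°C.
T_parcel − T_env = -6.3 − (-5.27) = -1.03°C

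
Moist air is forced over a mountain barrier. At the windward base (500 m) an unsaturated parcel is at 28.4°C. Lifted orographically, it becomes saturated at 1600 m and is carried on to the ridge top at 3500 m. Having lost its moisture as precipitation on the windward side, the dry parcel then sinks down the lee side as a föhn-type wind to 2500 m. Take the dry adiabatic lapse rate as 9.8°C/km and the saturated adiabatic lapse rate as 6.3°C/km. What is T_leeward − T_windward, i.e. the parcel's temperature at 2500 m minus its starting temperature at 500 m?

500 → 1600 m (dry, 9.8°C/km): ΔT = -9.8 × 1.1 = -10.78°C → T = 17.62°C
1600 → 3500 m (saturated, 6.3°C/km): ΔT = -6.3 × 1.9 = -11.97°C → T = 5.65°C
3500 → 2500 m (dry descent, 9.8°C/km): ΔT = +9.8 × 1 = +9.8°C → T = 15.45°C
Net change vs windward start: 15.45 − 28.4 = -12.95°C

-12.95°C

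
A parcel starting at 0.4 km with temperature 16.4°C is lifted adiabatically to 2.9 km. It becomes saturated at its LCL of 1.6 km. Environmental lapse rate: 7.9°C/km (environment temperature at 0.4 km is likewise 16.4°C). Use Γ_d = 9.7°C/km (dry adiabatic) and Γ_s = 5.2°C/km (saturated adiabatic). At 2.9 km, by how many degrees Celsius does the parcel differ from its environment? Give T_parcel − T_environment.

+1.35°C (parcel warmer than environment)

Parcel:
  From 400 m to 1600 m (dry): cools by 9.7 × 1.2 = 11.64°C, giving 4.76°C.
  From 1600 m to 2900 m (saturated): cools by 5.2 × 1.3 = 6.76°C, giving -2°C.
Environment:
  From 400 m to 2900 m (environment): cools by 7.9 × 2.5 = 19.75°C, giving -3.35°C.
T_parcel − T_env = -2 − (-3.35) = +1.35°C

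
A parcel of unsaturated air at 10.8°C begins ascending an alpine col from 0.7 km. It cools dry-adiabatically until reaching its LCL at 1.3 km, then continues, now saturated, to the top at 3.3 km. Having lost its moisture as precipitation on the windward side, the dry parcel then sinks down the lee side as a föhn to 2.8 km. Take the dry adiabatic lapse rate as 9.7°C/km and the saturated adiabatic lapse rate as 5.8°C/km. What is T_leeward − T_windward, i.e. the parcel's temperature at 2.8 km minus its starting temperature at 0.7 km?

-12.57°C

700–1300 m, dry: Δz = 0.6 km ⇒ ΔT = -5.82°C; T = 4.98°C
1300–3300 m, saturated: Δz = 2 km ⇒ ΔT = -11.6°C; T = -6.62°C
3300–2800 m, dry descent: Δz = 0.5 km ⇒ ΔT = +4.85°C; T = -1.77°C
Net change vs windward start: -1.77 − 10.8 = -12.57°C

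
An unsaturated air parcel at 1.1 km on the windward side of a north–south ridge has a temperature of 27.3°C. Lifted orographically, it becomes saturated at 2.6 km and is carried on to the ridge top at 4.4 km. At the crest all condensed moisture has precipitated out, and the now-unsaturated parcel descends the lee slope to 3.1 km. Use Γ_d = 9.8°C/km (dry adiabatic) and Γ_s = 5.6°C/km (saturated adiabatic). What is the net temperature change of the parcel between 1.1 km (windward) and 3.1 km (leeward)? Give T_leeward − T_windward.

From 1100 m to 2600 m (dry): cools by 9.8 × 1.5 = 14.7°C, giving 12.6°C.
From 2600 m to 4400 m (saturated): cools by 5.6 × 1.8 = 10.08°C, giving 2.52°C.
From 4400 m to 3100 m (dry descent): warms by 9.8 × 1.3 = 12.74°C, giving 15.26°C.
Net change vs windward start: 15.26 − 27.3 = -12.04°C

-12.04°C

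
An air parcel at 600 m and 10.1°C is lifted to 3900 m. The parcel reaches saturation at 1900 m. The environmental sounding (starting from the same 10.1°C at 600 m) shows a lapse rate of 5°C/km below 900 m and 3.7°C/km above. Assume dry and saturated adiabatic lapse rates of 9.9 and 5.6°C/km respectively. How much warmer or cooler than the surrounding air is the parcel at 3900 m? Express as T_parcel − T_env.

-11.47°C (parcel cooler than environment)

Parcel:
  Dry to 1900 m: -9.9 × 1.3 km = -12.87°C, so T = -2.77°C.
  Saturated to 3900 m: -5.6 × 2 km = -11.2°C, so T = -13.97°C.
Environment:
  Environment, lower layer to 900 m: -5 × 0.3 km = -1.5°C, so T = 8.6°C.
  Environment, upper layer to 3900 m: -3.7 × 3 km = -11.1°C, so T = -2.5°C.
T_parcel − T_env = -13.97 − (-2.5) = -11.47°C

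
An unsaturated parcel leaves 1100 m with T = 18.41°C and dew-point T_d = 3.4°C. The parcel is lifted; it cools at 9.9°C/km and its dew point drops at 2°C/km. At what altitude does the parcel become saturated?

T and T_d converge at 9.9 − 2 = 7.9°C per km
Height above start = (18.41 − 3.4) / 7.9 = 1.9 km
LCL altitude = 1100 m + 1900 m = 3000 m

3000 m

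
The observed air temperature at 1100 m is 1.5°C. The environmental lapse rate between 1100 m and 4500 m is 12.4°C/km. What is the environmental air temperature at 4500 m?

Environmental to 4500 m: -12.4 × 3.4 km = -42.16°C, so T = -40.66°C.

-40.66°C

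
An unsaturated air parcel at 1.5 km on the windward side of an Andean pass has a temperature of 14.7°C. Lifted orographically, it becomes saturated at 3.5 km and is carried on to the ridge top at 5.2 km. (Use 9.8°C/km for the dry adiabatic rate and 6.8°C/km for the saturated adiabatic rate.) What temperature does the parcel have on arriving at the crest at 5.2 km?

Dry to 3500 m: -9.8 × 2 km = -19.6°C, so T = -4.9°C.
Saturated to 5200 m: -6.8 × 1.7 km = -11.56°C, so T = -16.46°C.

-16.46°C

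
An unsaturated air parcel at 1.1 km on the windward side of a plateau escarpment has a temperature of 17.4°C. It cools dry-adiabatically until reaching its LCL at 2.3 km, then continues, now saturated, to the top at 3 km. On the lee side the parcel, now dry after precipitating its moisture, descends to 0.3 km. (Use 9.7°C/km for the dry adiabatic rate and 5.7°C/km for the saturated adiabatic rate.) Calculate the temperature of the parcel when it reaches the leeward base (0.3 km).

Dry to 2300 m: -9.7 × 1.2 km = -11.64°C, so T = 5.76°C.
Saturated to 3000 m: -5.7 × 0.7 km = -3.99°C, so T = 1.77°C.
Dry descent to 300 m: +9.7 × 2.7 km = +26.19°C, so T = 27.96°C.

27.96°C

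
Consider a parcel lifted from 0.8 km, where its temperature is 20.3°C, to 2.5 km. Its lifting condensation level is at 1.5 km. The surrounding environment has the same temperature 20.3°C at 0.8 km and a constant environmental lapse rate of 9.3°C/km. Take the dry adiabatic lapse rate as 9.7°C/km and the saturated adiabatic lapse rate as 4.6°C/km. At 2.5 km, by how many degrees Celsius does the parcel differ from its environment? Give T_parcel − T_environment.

+4.42°C (parcel warmer than environment)

Parcel:
  800–1500 m, dry: Δz = 0.7 km ⇒ ΔT = -6.79°C; T = 13.51°C
  1500–2500 m, saturated: Δz = 1 km ⇒ ΔT = -4.6°C; T = 8.91°C
Environment:
  800–2500 m, environment: Δz = 1.7 km ⇒ ΔT = -15.81°C; T = 4.49°C
T_parcel − T_env = 8.91 − 4.49 = +4.42°C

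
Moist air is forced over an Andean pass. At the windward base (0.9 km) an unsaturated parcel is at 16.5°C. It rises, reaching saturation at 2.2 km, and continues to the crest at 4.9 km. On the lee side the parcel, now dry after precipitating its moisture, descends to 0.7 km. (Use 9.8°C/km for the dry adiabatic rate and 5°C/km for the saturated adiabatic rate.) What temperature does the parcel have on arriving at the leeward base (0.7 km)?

31.42°C

900 → 2200 m (dry, 9.8°C/km): ΔT = -9.8 × 1.3 = -12.74°C → T = 3.76°C
2200 → 4900 m (saturated, 5°C/km): ΔT = -5 × 2.7 = -13.5°C → T = -9.74°C
4900 → 700 m (dry descent, 9.8°C/km): ΔT = +9.8 × 4.2 = +41.16°C → T = 31.42°C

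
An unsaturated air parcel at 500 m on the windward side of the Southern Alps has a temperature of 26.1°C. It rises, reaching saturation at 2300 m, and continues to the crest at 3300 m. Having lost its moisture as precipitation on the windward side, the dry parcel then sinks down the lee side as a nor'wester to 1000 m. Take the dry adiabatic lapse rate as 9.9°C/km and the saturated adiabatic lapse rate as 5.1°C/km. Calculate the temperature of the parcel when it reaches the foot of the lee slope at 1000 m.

25.95°C

From 500 m to 2300 m (dry): cools by 9.9 × 1.8 = 17.82°C, giving 8.28°C.
From 2300 m to 3300 m (saturated): cools by 5.1 × 1 = 5.1°C, giving 3.18°C.
From 3300 m to 1000 m (dry descent): warms by 9.9 × 2.3 = 22.77°C, giving 25.95°C.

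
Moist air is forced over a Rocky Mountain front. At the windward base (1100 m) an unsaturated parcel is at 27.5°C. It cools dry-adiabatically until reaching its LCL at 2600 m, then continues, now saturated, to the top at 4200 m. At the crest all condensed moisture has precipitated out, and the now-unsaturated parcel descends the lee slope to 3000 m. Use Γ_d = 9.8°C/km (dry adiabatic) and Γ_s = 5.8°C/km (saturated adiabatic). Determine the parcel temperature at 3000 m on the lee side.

From 1100 m to 2600 m (dry): cools by 9.8 × 1.5 = 14.7°C, giving 12.8°C.
From 2600 m to 4200 m (saturated): cools by 5.8 × 1.6 = 9.28°C, giving 3.52°C.
From 4200 m to 3000 m (dry descent): warms by 9.8 × 1.2 = 11.76°C, giving 15.28°C.

15.28°C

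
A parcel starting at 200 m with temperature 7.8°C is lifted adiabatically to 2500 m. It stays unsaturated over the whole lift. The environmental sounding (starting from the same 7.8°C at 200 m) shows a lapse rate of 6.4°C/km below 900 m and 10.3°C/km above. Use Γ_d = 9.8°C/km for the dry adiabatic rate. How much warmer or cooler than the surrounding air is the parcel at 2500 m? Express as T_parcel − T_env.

-1.58°C (parcel cooler than environment)

Parcel:
  200 → 2500 m (dry, 9.8°C/km): ΔT = -9.8 × 2.3 = -22.54°C → T = -14.74°C
Environment:
  200 → 900 m (environment, lower layer, 6.4°C/km): ΔT = -6.4 × 0.7 = -4.48°C → T = 3.32°C
  900 → 2500 m (environment, upper layer, 10.3°C/km): ΔT = -10.3 × 1.6 = -16.48°C → T = -13.16°C
T_parcel − T_env = -14.74 − (-13.16) = -1.58°C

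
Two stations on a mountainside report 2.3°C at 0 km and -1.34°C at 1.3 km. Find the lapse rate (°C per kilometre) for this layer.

Γ = −ΔT/Δz = (2.3 − (-1.34)) / (1300 − 0) m
  = 3.64°C / 1.3 km = 2.8°C/km

2.8°C/km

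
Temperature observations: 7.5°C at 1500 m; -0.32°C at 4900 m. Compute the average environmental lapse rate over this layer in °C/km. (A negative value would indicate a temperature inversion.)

2.3°C/km

Γ = −ΔT/Δz = (7.5 − (-0.32)) / (4900 − 1500) m
  = 7.82°C / 3.4 km = 2.3°C/km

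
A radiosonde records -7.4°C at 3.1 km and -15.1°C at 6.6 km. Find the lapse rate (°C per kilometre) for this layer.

Γ = −ΔT/Δz = (-7.4 − (-15.1)) / (6600 − 3100) m
  = 7.7°C / 3.5 km = 2.2°C/km

2.2°C/km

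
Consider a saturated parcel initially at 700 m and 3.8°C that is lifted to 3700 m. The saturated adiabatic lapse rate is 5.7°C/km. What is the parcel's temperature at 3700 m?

-13.3°C

700 → 3700 m (saturated adiabatic, 5.7°C/km): ΔT = -5.7 × 3 = -17.1°C → T = -13.3°C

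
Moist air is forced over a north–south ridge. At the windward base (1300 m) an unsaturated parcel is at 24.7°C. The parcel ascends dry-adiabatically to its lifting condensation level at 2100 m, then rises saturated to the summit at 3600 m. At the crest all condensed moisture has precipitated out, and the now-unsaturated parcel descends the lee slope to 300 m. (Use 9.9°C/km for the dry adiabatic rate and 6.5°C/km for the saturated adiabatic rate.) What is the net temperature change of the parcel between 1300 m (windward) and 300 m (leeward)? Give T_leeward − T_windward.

+15°C

1300–2100 m, dry: Δz = 0.8 km ⇒ ΔT = -7.92°C; T = 16.78°C
2100–3600 m, saturated: Δz = 1.5 km ⇒ ΔT = -9.75°C; T = 7.03°C
3600–300 m, dry descent: Δz = 3.3 km ⇒ ΔT = +32.67°C; T = 39.7°C
Net change vs windward start: 39.7 − 24.7 = +15°C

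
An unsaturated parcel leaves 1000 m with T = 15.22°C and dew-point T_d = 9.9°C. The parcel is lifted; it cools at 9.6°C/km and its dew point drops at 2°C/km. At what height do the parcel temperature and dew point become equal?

1700 m

T and T_d converge at 9.6 − 2 = 7.6°C per km
Height above start = (15.22 − 9.9) / 7.6 = 0.7 km
LCL altitude = 1000 m + 700 m = 1700 m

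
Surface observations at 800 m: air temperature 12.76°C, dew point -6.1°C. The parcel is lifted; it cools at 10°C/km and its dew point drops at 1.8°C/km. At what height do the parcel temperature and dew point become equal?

T and T_d converge at 10 − 1.8 = 8.2°C per km
Height above start = (12.76 − (-6.1)) / 8.2 = 2.3 km
LCL altitude = 800 m + 2300 m = 3100 m

3100 m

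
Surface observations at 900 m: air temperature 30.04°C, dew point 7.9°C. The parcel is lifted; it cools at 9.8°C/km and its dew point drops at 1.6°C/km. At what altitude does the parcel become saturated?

T and T_d converge at 9.8 − 1.6 = 8.2°C per km
Height above start = (30.04 − 7.9) / 8.2 = 2.7 km
LCL altitude = 900 m + 2700 m = 3600 m

3600 m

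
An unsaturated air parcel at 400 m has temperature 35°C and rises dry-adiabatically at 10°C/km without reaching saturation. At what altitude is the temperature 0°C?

3900 m

Height above start = (35 − 0) / 10 = 3.5 km
Altitude = 400 m + 3500 m = 3900 m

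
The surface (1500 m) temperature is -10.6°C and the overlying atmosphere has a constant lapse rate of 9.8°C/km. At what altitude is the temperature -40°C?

4500 m

Height above start = (-10.6 − (-40)) / 9.8 = 3 km
Altitude = 1500 m + 3000 m = 4500 m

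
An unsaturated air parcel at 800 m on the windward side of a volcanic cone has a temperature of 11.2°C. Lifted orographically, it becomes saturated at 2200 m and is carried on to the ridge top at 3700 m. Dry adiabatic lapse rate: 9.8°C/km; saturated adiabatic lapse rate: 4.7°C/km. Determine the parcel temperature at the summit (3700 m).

-9.57°C

800–2200 m, dry: Δz = 1.4 km ⇒ ΔT = -13.72°C; T = -2.52°C
2200–3700 m, saturated: Δz = 1.5 km ⇒ ΔT = -7.05°C; T = -9.57°C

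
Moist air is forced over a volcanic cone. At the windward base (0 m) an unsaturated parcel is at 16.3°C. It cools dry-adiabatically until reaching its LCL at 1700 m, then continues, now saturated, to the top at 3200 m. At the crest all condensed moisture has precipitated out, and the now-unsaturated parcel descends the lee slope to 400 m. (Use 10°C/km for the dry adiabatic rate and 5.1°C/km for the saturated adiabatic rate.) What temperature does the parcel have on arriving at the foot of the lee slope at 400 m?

0 → 1700 m (dry, 10°C/km): ΔT = -10 × 1.7 = -17°C → T = -0.7°C
1700 → 3200 m (saturated, 5.1°C/km): ΔT = -5.1 × 1.5 = -7.65°C → T = -8.35°C
3200 → 400 m (dry descent, 10°C/km): ΔT = +10 × 2.8 = +28°C → T = 19.65°C

19.65°C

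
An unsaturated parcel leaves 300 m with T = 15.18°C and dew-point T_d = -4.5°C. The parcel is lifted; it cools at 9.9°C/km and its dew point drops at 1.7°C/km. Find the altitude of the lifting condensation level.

T and T_d converge at 9.9 − 1.7 = 8.2°C per km
Height above start = (15.18 − (-4.5)) / 8.2 = 2.4 km
LCL altitude = 300 m + 2400 m = 2700 m

2700 m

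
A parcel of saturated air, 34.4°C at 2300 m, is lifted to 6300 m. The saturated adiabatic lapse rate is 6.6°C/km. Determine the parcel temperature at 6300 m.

From 2300 m to 6300 m (saturated adiabatic): cools by 6.6 × 4 = 26.4°C, giving 8°C.

8°C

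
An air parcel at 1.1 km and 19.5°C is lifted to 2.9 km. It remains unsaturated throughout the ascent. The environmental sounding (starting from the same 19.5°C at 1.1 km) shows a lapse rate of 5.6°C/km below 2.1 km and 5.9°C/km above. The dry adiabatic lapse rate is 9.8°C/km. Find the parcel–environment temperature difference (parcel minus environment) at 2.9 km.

-7.32°C (parcel cooler than environment)

Parcel:
  1100 → 2900 m (dry, 9.8°C/km): ΔT = -9.8 × 1.8 = -17.64°C → T = 1.86°C
Environment:
  1100 → 2100 m (environment, lower layer, 5.6°C/km): ΔT = -5.6 × 1 = -5.6°C → T = 13.9°C
  2100 → 2900 m (environment, upper layer, 5.9°C/km): ΔT = -5.9 × 0.8 = -4.72°C → T = 9.18°C
T_parcel − T_env = 1.86 − 9.18 = -7.32°C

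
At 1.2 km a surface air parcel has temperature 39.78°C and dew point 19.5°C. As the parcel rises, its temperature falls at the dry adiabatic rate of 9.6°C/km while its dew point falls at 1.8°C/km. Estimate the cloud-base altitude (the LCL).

3.8 km

T and T_d converge at 9.6 − 1.8 = 7.8°C per km
Height above start = (39.78 − 19.5) / 7.8 = 2.6 km
LCL altitude = 1200 m + 2600 m = 3800 m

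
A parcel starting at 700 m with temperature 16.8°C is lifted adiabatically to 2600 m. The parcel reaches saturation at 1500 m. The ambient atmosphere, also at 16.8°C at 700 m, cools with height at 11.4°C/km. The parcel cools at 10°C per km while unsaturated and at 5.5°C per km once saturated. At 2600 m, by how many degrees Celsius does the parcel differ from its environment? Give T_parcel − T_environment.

+7.61°C (parcel warmer than environment)

Parcel:
  From 700 m to 1500 m (dry): cools by 10 × 0.8 = 8°C, giving 8.8°C.
  From 1500 m to 2600 m (saturated): cools by 5.5 × 1.1 = 6.05°C, giving 2.75°C.
Environment:
  From 700 m to 2600 m (environment): cools by 11.4 × 1.9 = 21.66°C, giving -4.86°C.
T_parcel − T_env = 2.75 − (-4.86) = +7.61°C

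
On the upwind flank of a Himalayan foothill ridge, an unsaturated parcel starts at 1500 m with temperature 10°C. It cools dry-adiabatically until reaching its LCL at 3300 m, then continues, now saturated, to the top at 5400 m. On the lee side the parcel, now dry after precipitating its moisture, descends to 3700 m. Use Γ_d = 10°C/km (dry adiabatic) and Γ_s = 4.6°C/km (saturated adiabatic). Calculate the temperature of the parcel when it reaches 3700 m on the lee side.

-0.66°C

1500 → 3300 m (dry, 10°C/km): ΔT = -10 × 1.8 = -18°C → T = -8°C
3300 → 5400 m (saturated, 4.6°C/km): ΔT = -4.6 × 2.1 = -9.66°C → T = -17.66°C
5400 → 3700 m (dry descent, 10°C/km): ΔT = +10 × 1.7 = +17°C → T = -0.66°C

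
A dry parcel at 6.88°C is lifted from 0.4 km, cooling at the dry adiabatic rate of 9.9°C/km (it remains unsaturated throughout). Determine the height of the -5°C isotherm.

1.6 km

Height above start = (6.88 − (-5)) / 9.9 = 1.2 km
Altitude = 400 m + 1200 m = 1600 m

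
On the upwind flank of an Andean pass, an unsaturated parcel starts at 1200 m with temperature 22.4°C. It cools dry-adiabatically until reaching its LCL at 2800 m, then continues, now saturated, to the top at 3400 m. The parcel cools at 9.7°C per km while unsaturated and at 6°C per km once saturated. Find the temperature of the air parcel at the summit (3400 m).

3.28°C

1200–2800 m, dry: Δz = 1.6 km ⇒ ΔT = -15.52°C; T = 6.88°C
2800–3400 m, saturated: Δz = 0.6 km ⇒ ΔT = -3.6°C; T = 3.28°C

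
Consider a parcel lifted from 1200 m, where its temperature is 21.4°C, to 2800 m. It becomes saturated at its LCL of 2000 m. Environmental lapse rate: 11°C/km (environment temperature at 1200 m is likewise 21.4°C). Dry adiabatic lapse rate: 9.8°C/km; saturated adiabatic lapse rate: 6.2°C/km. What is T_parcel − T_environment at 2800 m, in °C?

+4.8°C (parcel warmer than environment)

Parcel:
  From 1200 m to 2000 m (dry): cools by 9.8 × 0.8 = 7.84°C, giving 13.56°C.
  From 2000 m to 2800 m (saturated): cools by 6.2 × 0.8 = 4.96°C, giving 8.6°C.
Environment:
  From 1200 m to 2800 m (environment): cools by 11 × 1.6 = 17.6°C, giving 3.8°C.
T_parcel − T_env = 8.6 − 3.8 = +4.8°C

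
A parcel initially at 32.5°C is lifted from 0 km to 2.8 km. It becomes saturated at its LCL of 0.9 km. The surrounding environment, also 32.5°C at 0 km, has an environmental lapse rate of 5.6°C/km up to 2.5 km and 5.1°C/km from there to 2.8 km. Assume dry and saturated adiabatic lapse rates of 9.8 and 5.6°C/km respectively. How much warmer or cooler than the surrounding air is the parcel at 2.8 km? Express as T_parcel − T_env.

Parcel:
  0–900 m, dry: Δz = 0.9 km ⇒ ΔT = -8.82°C; T = 23.68°C
  900–2800 m, saturated: Δz = 1.9 km ⇒ ΔT = -10.64°C; T = 13.04°C
Environment:
  0–2500 m, environment, lower layer: Δz = 2.5 km ⇒ ΔT = -14°C; T = 18.5°C
  2500–2800 m, environment, upper layer: Δz = 0.3 km ⇒ ΔT = -1.53°C; T = 16.97°C
T_parcel − T_env = 13.04 − 16.97 = -3.93°C

-3.93°C (parcel cooler than environment)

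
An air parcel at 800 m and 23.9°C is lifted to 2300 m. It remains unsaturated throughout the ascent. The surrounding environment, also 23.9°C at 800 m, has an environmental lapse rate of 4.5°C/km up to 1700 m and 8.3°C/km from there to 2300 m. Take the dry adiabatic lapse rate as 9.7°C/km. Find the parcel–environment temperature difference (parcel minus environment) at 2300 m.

Parcel:
  800 → 2300 m (dry, 9.7°C/km): ΔT = -9.7 × 1.5 = -14.55°C → T = 9.35°C
Environment:
  800 → 1700 m (environment, lower layer, 4.5°C/km): ΔT = -4.5 × 0.9 = -4.05°C → T = 19.85°C
  1700 → 2300 m (environment, upper layer, 8.3°C/km): ΔT = -8.3 × 0.6 = -4.98°C → T = 14.87°C
T_parcel − T_env = 9.35 − 14.87 = -5.52°C

-5.52°C (parcel cooler than environment)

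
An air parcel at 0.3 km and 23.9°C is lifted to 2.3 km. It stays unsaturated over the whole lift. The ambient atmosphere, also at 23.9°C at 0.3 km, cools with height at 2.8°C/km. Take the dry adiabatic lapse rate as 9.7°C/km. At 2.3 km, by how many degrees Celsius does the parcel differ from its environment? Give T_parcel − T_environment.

-13.8°C (parcel cooler than environment)

Parcel:
  From 300 m to 2300 m (dry): cools by 9.7 × 2 = 19.4°C, giving 4.5°C.
Environment:
  From 300 m to 2300 m (environment): cools by 2.8 × 2 = 5.6°C, giving 18.3°C.
T_parcel − T_env = 4.5 − 18.3 = -13.8°C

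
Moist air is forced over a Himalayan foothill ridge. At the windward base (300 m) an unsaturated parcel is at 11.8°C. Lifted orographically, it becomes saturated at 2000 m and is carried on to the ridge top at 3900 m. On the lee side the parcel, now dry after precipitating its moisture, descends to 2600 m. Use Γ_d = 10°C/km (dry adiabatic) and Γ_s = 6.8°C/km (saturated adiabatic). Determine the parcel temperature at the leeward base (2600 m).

-5.12°C

300–2000 m, dry: Δz = 1.7 km ⇒ ΔT = -17°C; T = -5.2°C
2000–3900 m, saturated: Δz = 1.9 km ⇒ ΔT = -12.92°C; T = -18.12°C
3900–2600 m, dry descent: Δz = 1.3 km ⇒ ΔT = +13°C; T = -5.12°C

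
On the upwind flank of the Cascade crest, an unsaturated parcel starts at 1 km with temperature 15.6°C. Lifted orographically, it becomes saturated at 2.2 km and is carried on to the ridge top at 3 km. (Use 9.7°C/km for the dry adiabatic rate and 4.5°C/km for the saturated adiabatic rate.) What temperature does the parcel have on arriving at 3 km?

0.36°C

1000–2200 m, dry: Δz = 1.2 km ⇒ ΔT = -11.64°C; T = 3.96°C
2200–3000 m, saturated: Δz = 0.8 km ⇒ ΔT = -3.6°C; T = 0.36°C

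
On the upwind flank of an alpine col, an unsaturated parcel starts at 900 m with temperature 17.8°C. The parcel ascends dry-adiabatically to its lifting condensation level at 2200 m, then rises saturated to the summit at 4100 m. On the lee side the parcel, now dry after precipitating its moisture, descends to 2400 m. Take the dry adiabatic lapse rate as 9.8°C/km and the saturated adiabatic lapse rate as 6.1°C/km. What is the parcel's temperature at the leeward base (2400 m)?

Dry to 2200 m: -9.8 × 1.3 km = -12.74°C, so T = 5.06°C.
Saturated to 4100 m: -6.1 × 1.9 km = -11.59°C, so T = -6.53°C.
Dry descent to 2400 m: +9.8 × 1.7 km = +16.66°C, so T = 10.13°C.

10.13°C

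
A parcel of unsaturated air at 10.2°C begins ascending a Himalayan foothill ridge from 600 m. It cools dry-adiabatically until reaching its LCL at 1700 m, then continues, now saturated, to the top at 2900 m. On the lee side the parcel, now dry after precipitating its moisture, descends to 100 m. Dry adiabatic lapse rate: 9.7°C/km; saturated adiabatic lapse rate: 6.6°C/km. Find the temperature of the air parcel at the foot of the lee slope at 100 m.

18.77°C

From 600 m to 1700 m (dry): cools by 9.7 × 1.1 = 10.67°C, giving -0.47°C.
From 1700 m to 2900 m (saturated): cools by 6.6 × 1.2 = 7.92°C, giving -8.39°C.
From 2900 m to 100 m (dry descent): warms by 9.7 × 2.8 = 27.16°C, giving 18.77°C.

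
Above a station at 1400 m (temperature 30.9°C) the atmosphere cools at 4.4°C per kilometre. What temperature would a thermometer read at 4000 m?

19.46°C

1400–4000 m, environmental: Δz = 2.6 km ⇒ ΔT = -11.44°C; T = 19.46°C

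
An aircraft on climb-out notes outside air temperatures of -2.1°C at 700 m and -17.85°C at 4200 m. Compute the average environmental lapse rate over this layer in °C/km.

4.5°C/km

Γ = −ΔT/Δz = (-2.1 − (-17.85)) / (4200 − 700) m
  = 15.75°C / 3.5 km = 4.5°C/km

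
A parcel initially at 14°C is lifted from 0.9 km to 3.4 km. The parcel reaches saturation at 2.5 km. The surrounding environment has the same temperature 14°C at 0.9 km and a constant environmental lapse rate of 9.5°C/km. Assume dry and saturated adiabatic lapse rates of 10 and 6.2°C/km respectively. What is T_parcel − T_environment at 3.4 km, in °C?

Parcel:
  From 900 m to 2500 m (dry): cools by 10 × 1.6 = 16°C, giving -2°C.
  From 2500 m to 3400 m (saturated): cools by 6.2 × 0.9 = 5.58°C, giving -7.58°C.
Environment:
  From 900 m to 3400 m (environment): cools by 9.5 × 2.5 = 23.75°C, giving -9.75°C.
T_parcel − T_env = -7.58 − (-9.75) = +2.17°C

+2.17°C (parcel warmer than environment)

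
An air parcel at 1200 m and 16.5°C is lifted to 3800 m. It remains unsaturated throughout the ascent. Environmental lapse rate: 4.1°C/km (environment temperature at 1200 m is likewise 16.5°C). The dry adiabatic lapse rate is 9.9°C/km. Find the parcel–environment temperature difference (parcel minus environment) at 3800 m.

Parcel:
  1200 → 3800 m (dry, 9.9°C/km): ΔT = -9.9 × 2.6 = -25.74°C → T = -9.24°C
Environment:
  1200 → 3800 m (environment, 4.1°C/km): ΔT = -4.1 × 2.6 = -10.66°C → T = 5.84°C
T_parcel − T_env = -9.24 − 5.84 = -15.08°C

-15.08°C (parcel cooler than environment)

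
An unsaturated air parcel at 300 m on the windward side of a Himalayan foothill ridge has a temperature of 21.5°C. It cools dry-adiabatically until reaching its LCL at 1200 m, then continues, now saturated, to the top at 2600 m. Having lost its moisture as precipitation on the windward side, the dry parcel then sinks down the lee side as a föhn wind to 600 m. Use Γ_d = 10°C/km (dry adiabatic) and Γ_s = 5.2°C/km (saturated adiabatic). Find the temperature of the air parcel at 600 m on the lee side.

From 300 m to 1200 m (dry): cools by 10 × 0.9 = 9°C, giving 12.5°C.
From 1200 m to 2600 m (saturated): cools by 5.2 × 1.4 = 7.28°C, giving 5.22°C.
From 2600 m to 600 m (dry descent): warms by 10 × 2 = 20°C, giving 25.22°C.

25.22°C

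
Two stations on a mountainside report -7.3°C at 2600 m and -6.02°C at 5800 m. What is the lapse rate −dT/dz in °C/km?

-0.4°C/km

Γ = −ΔT/Δz = (-7.3 − (-6.02)) / (5800 − 2600) m
  = -1.28°C / 3.2 km = -0.4°C/km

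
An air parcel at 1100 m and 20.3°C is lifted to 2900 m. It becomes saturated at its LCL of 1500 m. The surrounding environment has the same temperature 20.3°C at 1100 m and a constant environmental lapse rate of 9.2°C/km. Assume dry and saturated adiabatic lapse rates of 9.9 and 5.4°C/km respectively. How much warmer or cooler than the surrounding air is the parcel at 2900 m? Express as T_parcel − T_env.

Parcel:
  1100–1500 m, dry: Δz = 0.4 km ⇒ ΔT = -3.96°C; T = 16.34°C
  1500–2900 m, saturated: Δz = 1.4 km ⇒ ΔT = -7.56°C; T = 8.78°C
Environment:
  1100–2900 m, environment: Δz = 1.8 km ⇒ ΔT = -16.56°C; T = 3.74°C
T_parcel − T_env = 8.78 − 3.74 = +5.04°C

+5.04°C (parcel warmer than environment)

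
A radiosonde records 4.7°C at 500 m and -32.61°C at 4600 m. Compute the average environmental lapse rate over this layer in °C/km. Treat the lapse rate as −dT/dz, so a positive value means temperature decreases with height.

Γ = −ΔT/Δz = (4.7 − (-32.61)) / (4600 − 500) m
  = 37.31°C / 4.1 km = 9.1°C/km

9.1°C/km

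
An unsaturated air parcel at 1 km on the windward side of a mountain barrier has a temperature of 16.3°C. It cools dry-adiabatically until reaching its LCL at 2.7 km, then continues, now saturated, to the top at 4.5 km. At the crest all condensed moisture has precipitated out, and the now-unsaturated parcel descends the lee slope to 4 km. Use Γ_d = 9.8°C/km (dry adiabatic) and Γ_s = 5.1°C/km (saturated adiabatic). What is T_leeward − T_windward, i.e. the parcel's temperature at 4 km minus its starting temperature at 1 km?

-20.94°C

Dry to 2700 m: -9.8 × 1.7 km = -16.66°C, so T = -0.36°C.
Saturated to 4500 m: -5.1 × 1.8 km = -9.18°C, so T = -9.54°C.
Dry descent to 4000 m: +9.8 × 0.5 km = +4.9°C, so T = -4.64°C.
Net change vs windward start: -4.64 − 16.3 = -20.94°C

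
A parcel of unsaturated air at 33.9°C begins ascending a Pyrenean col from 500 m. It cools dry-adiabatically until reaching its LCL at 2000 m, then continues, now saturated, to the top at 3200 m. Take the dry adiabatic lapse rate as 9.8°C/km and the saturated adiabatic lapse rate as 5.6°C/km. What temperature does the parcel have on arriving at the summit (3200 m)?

Dry to 2000 m: -9.8 × 1.5 km = -14.7°C, so T = 19.2°C.
Saturated to 3200 m: -5.6 × 1.2 km = -6.72°C, so T = 12.48°C.

12.48°C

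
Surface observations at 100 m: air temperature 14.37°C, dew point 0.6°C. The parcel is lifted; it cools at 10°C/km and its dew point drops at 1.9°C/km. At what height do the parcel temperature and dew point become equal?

1800 m

T and T_d converge at 10 − 1.9 = 8.1°C per km
Height above start = (14.37 − 0.6) / 8.1 = 1.7 km
LCL altitude = 100 m + 1700 m = 1800 m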